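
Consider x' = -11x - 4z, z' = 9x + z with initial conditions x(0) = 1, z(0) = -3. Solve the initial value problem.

Coefficient matrix A = [[-11, -4], [9, 1]].
Characteristic polynomial det(A - λI) = λ^2 + 10λ + 25 = 0.
Single eigenvalue λ = -5 with algebraic multiplicity 2.
Eigenvector v = (2,-3); generalized eigenvector w with (A-λI)w=v is (1,-2).
General solution: e^(-5t)[C_1·v + C_2·(t·v + w)].
Applying x(0)=1, z(0)=-3 gives C_1=-1, C_2=3.

x(t) = 6te^(-5t) + e^(-5t), z(t) = -9te^(-5t) - 3e^(-5t)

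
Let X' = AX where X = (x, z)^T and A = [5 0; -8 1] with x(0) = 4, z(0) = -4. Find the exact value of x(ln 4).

A = [[5,0],[-8,1]]; eigenvalues λ = 1, 5.
Eigenvectors: (0,-1) for λ=1, (-1,2) for λ=5.
From the initial condition, c_1 = -4, c_2 = -4.
x(ln 4) = (-4)(4^1)(0) + (-4)(4^5)(-1) = 4096.

4096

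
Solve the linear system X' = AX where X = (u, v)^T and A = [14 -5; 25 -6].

u(t) = K_1e^(4t)sin(5t) - K_2e^(4t)cos(5t), v(t) = 2K_1e^(4t)sin(5t) - K_1e^(4t)cos(5t) - K_2e^(4t)sin(5t) - 2K_2e^(4t)cos(5t)

Coefficient matrix A = [[14, -5], [25, -6]].
Characteristic polynomial det(A - λI) = λ^2 - 8λ + 41 = 0.
Eigenvalues λ = 4 ± 5i (complex conjugate pair).
For λ=4+5i: an eigenvector is (0,-1) - i(1,2) = (0 - i, -1 - 2i).
A real fundamental pair from Re and Im of e^((4+5i)t)v: X_1 = e^(4t)(cos(5t)·(0,-1) + sin(5t)·(1,2)), X_2 = e^(4t)(sin(5t)·(0,-1) - cos(5t)·(1,2)).
General solution: K_1X_1 + K_2X_2.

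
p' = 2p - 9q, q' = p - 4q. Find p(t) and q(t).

Coefficient matrix A = [[2, -9], [1, -4]].
Characteristic polynomial det(A - λI) = λ^2 + 2λ + 1 = 0.
Single eigenvalue λ = -1 with algebraic multiplicity 2.
Eigenvector v = (-3,-1); generalized eigenvector w with (A-λI)w=v is (2,1).
General solution: e^(-t)[K_1·v + K_2·(t·v + w)].

p(t) = -3K_1e^(-t) - 3K_2te^(-t) + 2K_2e^(-t), q(t) = -K_1e^(-t) - K_2te^(-t) + K_2e^(-t)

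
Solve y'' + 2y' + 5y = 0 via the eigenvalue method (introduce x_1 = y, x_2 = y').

Let x_1 = y, x_2 = y'. Then x_1' = x_2 and x_2' = -5x_1 - 2x_2.
A = [[0,1],[-5,-2]]; det(A-λI) = λ^2 + 2λ + 5.
Eigenvalues λ = -1 ± 2i.

y(t) = C_1e^(-t)cos(2t) + C_2e^(-t)sin(2t)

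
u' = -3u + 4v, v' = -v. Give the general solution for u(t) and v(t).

u(t) = 2c_1e^(-t) - c_2e^(-3t), v(t) = c_1e^(-t)

Coefficient matrix A = [[-3, 4], [0, -1]].
Characteristic polynomial det(A - λI) = λ^2 + 4λ + 3 = 0.
Eigenvalues λ = -1, -3.
For λ=-1: (A-λI) row 1 is [-2, 4], so an eigenvector is (2, 1).
For λ=-3: (A-λI) row 1 is [0, 4], so an eigenvector is (-1, 0).
General solution: c_1e^(-t)(2,1) + c_2e^(-3t)(-1,0).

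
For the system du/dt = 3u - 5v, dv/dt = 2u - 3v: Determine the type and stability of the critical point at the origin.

center

A = [[3,-5],[2,-3]]; det(A-λI) = λ^2 + 1.
λ = 0 ± i: zero real part.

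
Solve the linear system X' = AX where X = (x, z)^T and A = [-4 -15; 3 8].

Coefficient matrix A = [[-4, -15], [3, 8]].
Characteristic polynomial det(A - λI) = λ^2 - 4λ + 13 = 0.
Eigenvalues λ = 2 ± 3i (complex conjugate pair).
For λ=2+3i: an eigenvector is (1,0) - i(-2,1) = (1 + 2i, 0 - i).
A real fundamental pair from Re and Im of e^((2+3i)t)v: X_1 = e^(2t)(cos(3t)·(1,0) + sin(3t)·(-2,1)), X_2 = e^(2t)(sin(3t)·(1,0) - cos(3t)·(-2,1)).
General solution: C_1X_1 + C_2X_2.

x(t) = -2C_1e^(2t)sin(3t) + C_1e^(2t)cos(3t) + C_2e^(2t)sin(3t) + 2C_2e^(2t)cos(3t), z(t) = C_1e^(2t)sin(3t) - C_2e^(2t)cos(3t)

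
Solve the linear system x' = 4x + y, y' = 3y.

Coefficient matrix A = [[4, 1], [0, 3]].
Characteristic polynomial det(A - λI) = λ^2 - 7λ + 12 = 0.
Eigenvalues λ = 3, 4.
For λ=3: (A-λI) row 1 is [1, 1], so an eigenvector is (-1, 1).
For λ=4: (A-λI) row 1 is [0, 1], so an eigenvector is (1, 0).
General solution: C_1e^(3t)(-1,1) + C_2e^(4t)(1,0).

x(t) = -C_1e^(3t) + C_2e^(4t), y(t) = C_1e^(3t)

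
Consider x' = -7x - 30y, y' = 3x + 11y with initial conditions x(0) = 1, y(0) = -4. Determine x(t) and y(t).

Coefficient matrix A = [[-7, -30], [3, 11]].
Characteristic polynomial det(A - λI) = λ^2 - 4λ + 13 = 0.
Eigenvalues λ = 2 ± 3i (complex conjugate pair).
For λ=2+3i: an eigenvector is (-1,0) - i(3,-1) = (-1 - 3i, 0 + i).
A real fundamental pair from Re and Im of e^((2+3i)t)v: X_1 = e^(2t)(cos(3t)·(-1,0) + sin(3t)·(3,-1)), X_2 = e^(2t)(sin(3t)·(-1,0) - cos(3t)·(3,-1)).
General solution: C_1X_1 + C_2X_2.
Applying x(0)=1, y(0)=-4 gives C_1=11, C_2=-4.

x(t) = 37e^(2t)sin(3t) + e^(2t)cos(3t), y(t) = -11e^(2t)sin(3t) - 4e^(2t)cos(3t)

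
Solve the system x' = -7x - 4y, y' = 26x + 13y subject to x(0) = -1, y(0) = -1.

x(t) = 7e^(3t)sin(2t) - e^(3t)cos(2t), y(t) = -18e^(3t)sin(2t) - e^(3t)cos(2t)

Coefficient matrix A = [[-7, -4], [26, 13]].
Characteristic polynomial det(A - λI) = λ^2 - 6λ + 13 = 0.
Eigenvalues λ = 3 ± 2i (complex conjugate pair).
For λ=3+2i: an eigenvector is (-1,2) - i(1,-3) = (-1 - i, 2 + 3i).
A real fundamental pair from Re and Im of e^((3+2i)t)v: X_1 = e^(3t)(cos(2t)·(-1,2) + sin(2t)·(1,-3)), X_2 = e^(3t)(sin(2t)·(-1,2) - cos(2t)·(1,-3)).
General solution: C_1X_1 + C_2X_2.
Applying x(0)=-1, y(0)=-1 gives C_1=4, C_2=-3.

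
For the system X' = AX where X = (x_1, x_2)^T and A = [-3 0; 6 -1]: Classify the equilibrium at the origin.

A = [[-3,0],[6,-1]]; det(A-λI) = λ^2 + 4λ + 3.
λ = -1, -3: both negative.

stable node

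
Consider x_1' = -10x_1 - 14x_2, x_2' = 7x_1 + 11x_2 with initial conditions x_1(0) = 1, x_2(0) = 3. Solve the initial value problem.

x_1(t) = -7e^(4t) + 8e^(-3t), x_2(t) = 7e^(4t) - 4e^(-3t)

Coefficient matrix A = [[-10, -14], [7, 11]].
Characteristic polynomial det(A - λI) = λ^2 - λ - 12 = 0.
Eigenvalues λ = -3, 4.
For λ=-3: (A-λI) row 1 is [-7, -14], so an eigenvector is (-2, 1).
For λ=4: (A-λI) row 1 is [-14, -14], so an eigenvector is (1, -1).
General solution: c_1e^(-3t)(-2,1) + c_2e^(4t)(1,-1).
Applying x_1(0)=1, x_2(0)=3 gives c_1=-4, c_2=-7.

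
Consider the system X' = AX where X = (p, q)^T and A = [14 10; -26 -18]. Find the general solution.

p(t) = c_1e^(-2t)sin(2t) + 2c_1e^(-2t)cos(2t) + 2c_2e^(-2t)sin(2t) - c_2e^(-2t)cos(2t), q(t) = -2c_1e^(-2t)sin(2t) - 3c_1e^(-2t)cos(2t) - 3c_2e^(-2t)sin(2t) + 2c_2e^(-2t)cos(2t)

Coefficient matrix A = [[14, 10], [-26, -18]].
Characteristic polynomial det(A - λI) = λ^2 + 4λ + 8 = 0.
Eigenvalues λ = -2 ± 2i (complex conjugate pair).
For λ=-2+2i: an eigenvector is (2,-3) - i(1,-2) = (2 - i, -3 + 2i).
A real fundamental pair from Re and Im of e^((-2+2i)t)v: X_1 = e^(-2t)(cos(2t)·(2,-3) + sin(2t)·(1,-2)), X_2 = e^(-2t)(sin(2t)·(2,-3) - cos(2t)·(1,-2)).
General solution: c_1X_1 + c_2X_2.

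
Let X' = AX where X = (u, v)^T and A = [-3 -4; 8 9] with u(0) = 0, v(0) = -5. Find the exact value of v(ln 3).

A = [[-3,-4],[8,9]]; eigenvalues λ = 1, 5.
Eigenvectors: (1,-1) for λ=1, (1,-2) for λ=5.
From the initial condition, c_1 = -5, c_2 = 5.
v(ln 3) = (-5)(3^1)(-1) + (5)(3^5)(-2) = -2415.

-2415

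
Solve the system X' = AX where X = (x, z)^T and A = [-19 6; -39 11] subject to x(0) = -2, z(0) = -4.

Coefficient matrix A = [[-19, 6], [-39, 11]].
Characteristic polynomial det(A - λI) = λ^2 + 8λ + 25 = 0.
Eigenvalues λ = -4 ± 3i (complex conjugate pair).
For λ=-4+3i: an eigenvector is (1,3) - i(1,2) = (1 - i, 3 - 2i).
A real fundamental pair from Re and Im of e^((-4+3i)t)v: X_1 = e^(-4t)(cos(3t)·(1,3) + sin(3t)·(1,2)), X_2 = e^(-4t)(sin(3t)·(1,3) - cos(3t)·(1,2)).
General solution: K_1X_1 + K_2X_2.
Applying x(0)=-2, z(0)=-4 gives K_1=0, K_2=2.

x(t) = 2e^(-4t)sin(3t) - 2e^(-4t)cos(3t), z(t) = 6e^(-4t)sin(3t) - 4e^(-4t)cos(3t)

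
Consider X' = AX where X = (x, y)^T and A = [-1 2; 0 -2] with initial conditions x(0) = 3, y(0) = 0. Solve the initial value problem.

Coefficient matrix A = [[-1, 2], [0, -2]].
Characteristic polynomial det(A - λI) = λ^2 + 3λ + 2 = 0.
Eigenvalues λ = -1, -2.
For λ=-1: (A-λI) row 1 is [0, 2], so an eigenvector is (1, 0).
For λ=-2: (A-λI) row 1 is [1, 2], so an eigenvector is (2, -1).
General solution: c_1e^(-t)(1,0) + c_2e^(-2t)(2,-1).
Applying x(0)=3, y(0)=0 gives c_1=3, c_2=0.

x(t) = 3e^(-t), y(t) = 0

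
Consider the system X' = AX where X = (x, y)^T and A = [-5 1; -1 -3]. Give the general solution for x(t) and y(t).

x(t) = -K_1e^(-4t) - K_2te^(-4t) + 2K_2e^(-4t), y(t) = -K_1e^(-4t) - K_2te^(-4t) + K_2e^(-4t)

Coefficient matrix A = [[-5, 1], [-1, -3]].
Characteristic polynomial det(A - λI) = λ^2 + 8λ + 16 = 0.
Single eigenvalue λ = -4 with algebraic multiplicity 2.
Eigenvector v = (-1,-1); generalized eigenvector w with (A-λI)w=v is (2,1).
General solution: e^(-4t)[K_1·v + K_2·(t·v + w)].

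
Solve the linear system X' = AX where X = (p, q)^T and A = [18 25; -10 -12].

Coefficient matrix A = [[18, 25], [-10, -12]].
Characteristic polynomial det(A - λI) = λ^2 - 6λ + 34 = 0.
Eigenvalues λ = 3 ± 5i (complex conjugate pair).
For λ=3+5i: an eigenvector is (2,-1) - i(1,-1) = (2 - i, -1 + i).
A real fundamental pair from Re and Im of e^((3+5i)t)v: X_1 = e^(3t)(cos(5t)·(2,-1) + sin(5t)·(1,-1)), X_2 = e^(3t)(sin(5t)·(2,-1) - cos(5t)·(1,-1)).
General solution: c_1X_1 + c_2X_2.

p(t) = c_1e^(3t)sin(5t) + 2c_1e^(3t)cos(5t) + 2c_2e^(3t)sin(5t) - c_2e^(3t)cos(5t), q(t) = -c_1e^(3t)sin(5t) - c_1e^(3t)cos(5t) - c_2e^(3t)sin(5t) + c_2e^(3t)cos(5t)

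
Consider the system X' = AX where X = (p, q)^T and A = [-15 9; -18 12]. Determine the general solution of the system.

p(t) = c_1e^(3t) + c_2e^(-6t), q(t) = 2c_1e^(3t) + c_2e^(-6t)

Coefficient matrix A = [[-15, 9], [-18, 12]].
Characteristic polynomial det(A - λI) = λ^2 + 3λ - 18 = 0.
Eigenvalues λ = 3, -6.
For λ=3: (A-λI) row 1 is [-18, 9], so an eigenvector is (1, 2).
For λ=-6: (A-λI) row 1 is [-9, 9], so an eigenvector is (1, 1).
General solution: c_1e^(3t)(1,2) + c_2e^(-6t)(1,1).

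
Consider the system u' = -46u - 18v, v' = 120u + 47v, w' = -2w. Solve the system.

Coefficient matrix A = [[-46, -18, 0], [120, 47, 0], [0, 0, -2]].
det(A - λI) = 0 gives eigenvalues λ = 2, -1, -2.
For λ=2: eigenvector (-3,8,0).
For λ=-1: eigenvector (-2,5,0).
For λ=-2: eigenvector (0,0,1).
General solution: K_1e^(2t)(-3,8,0) + K_2e^(-t)(-2,5,0) + K_3e^(-2t)(0,0,1).

u(t) = -3K_1e^(2t) - 2K_2e^(-t), v(t) = 8K_1e^(2t) + 5K_2e^(-t), w(t) = K_3e^(-2t)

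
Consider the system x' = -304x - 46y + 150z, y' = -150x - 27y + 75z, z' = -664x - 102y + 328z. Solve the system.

x(t) = -10C_1e^(3t) + C_2e^(-4t) + 6C_3e^(-2t), y(t) = -5C_1e^(3t) + 3C_3e^(-2t), z(t) = -22C_1e^(3t) + 2C_2e^(-4t) + 13C_3e^(-2t)

Coefficient matrix A = [[-304, -46, 150], [-150, -27, 75], [-664, -102, 328]].
det(A - λI) = 0 gives eigenvalues λ = 3, -4, -2.
For λ=3: eigenvector (-10,-5,-22).
For λ=-4: eigenvector (1,0,2).
For λ=-2: eigenvector (6,3,13).
General solution: C_1e^(3t)(-10,-5,-22) + C_2e^(-4t)(1,0,2) + C_3e^(-2t)(6,3,13).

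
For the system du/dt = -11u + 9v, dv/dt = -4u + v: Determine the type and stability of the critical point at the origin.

A = [[-11,9],[-4,1]]; det(A-λI) = λ^2 + 10λ + 25.
repeated λ = -5 with a single eigenvector.

stable improper node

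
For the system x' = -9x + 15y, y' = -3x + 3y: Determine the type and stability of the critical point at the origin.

stable spiral

A = [[-9,15],[-3,3]]; det(A-λI) = λ^2 + 6λ + 18.
λ = -3 ± 3i: negative real part.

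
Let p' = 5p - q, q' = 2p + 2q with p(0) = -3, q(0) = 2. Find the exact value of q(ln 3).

-378

A = [[5,-1],[2,2]]; eigenvalues λ = 4, 3.
Eigenvectors: (1,1) for λ=4, (1,2) for λ=3.
From the initial condition, c_1 = -8, c_2 = 5.
q(ln 3) = (-8)(3^4)(1) + (5)(3^3)(2) = -378.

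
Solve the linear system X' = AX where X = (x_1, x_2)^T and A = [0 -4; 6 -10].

x_1(t) = -K_1e^(-4t) + 2K_2e^(-6t), x_2(t) = -K_1e^(-4t) + 3K_2e^(-6t)

Coefficient matrix A = [[0, -4], [6, -10]].
Characteristic polynomial det(A - λI) = λ^2 + 10λ + 24 = 0.
Eigenvalues λ = -4, -6.
For λ=-4: (A-λI) row 1 is [4, -4], so an eigenvector is (-1, -1).
For λ=-6: (A-λI) row 1 is [6, -4], so an eigenvector is (2, 3).
General solution: K_1e^(-4t)(-1,-1) + K_2e^(-6t)(2,3).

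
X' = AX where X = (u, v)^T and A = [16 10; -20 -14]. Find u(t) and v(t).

u(t) = -K_1e^(6t) - K_2e^(-4t), v(t) = K_1e^(6t) + 2K_2e^(-4t)

Coefficient matrix A = [[16, 10], [-20, -14]].
Characteristic polynomial det(A - λI) = λ^2 - 2λ - 24 = 0.
Eigenvalues λ = 6, -4.
For λ=6: (A-λI) row 1 is [10, 10], so an eigenvector is (-1, 1).
For λ=-4: (A-λI) row 1 is [20, 10], so an eigenvector is (-1, 2).
General solution: K_1e^(6t)(-1,1) + K_2e^(-4t)(-1,2).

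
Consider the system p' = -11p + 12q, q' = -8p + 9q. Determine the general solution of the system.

p(t) = -3C_1e^(-3t) + C_2e^(t), q(t) = -2C_1e^(-3t) + C_2e^(t)

Coefficient matrix A = [[-11, 12], [-8, 9]].
Characteristic polynomial det(A - λI) = λ^2 + 2λ - 3 = 0.
Eigenvalues λ = -3, 1.
For λ=-3: (A-λI) row 1 is [-8, 12], so an eigenvector is (-3, -2).
For λ=1: (A-λI) row 1 is [-12, 12], so an eigenvector is (1, 1).
General solution: C_1e^(-3t)(-3,-2) + C_2e^(t)(1,1).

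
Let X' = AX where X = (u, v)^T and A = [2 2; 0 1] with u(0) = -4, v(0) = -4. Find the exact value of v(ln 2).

A = [[2,2],[0,1]]; eigenvalues λ = 2, 1.
Eigenvectors: (1,0) for λ=2, (-2,1) for λ=1.
From the initial condition, c_1 = -12, c_2 = -4.
v(ln 2) = (-12)(2^2)(0) + (-4)(2^1)(1) = -8.

-8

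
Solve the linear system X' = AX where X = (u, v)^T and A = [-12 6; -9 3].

Coefficient matrix A = [[-12, 6], [-9, 3]].
Characteristic polynomial det(A - λI) = λ^2 + 9λ + 18 = 0.
Eigenvalues λ = -3, -6.
For λ=-3: (A-λI) row 1 is [-9, 6], so an eigenvector is (-2, -3).
For λ=-6: (A-λI) row 1 is [-6, 6], so an eigenvector is (1, 1).
General solution: K_1e^(-3t)(-2,-3) + K_2e^(-6t)(1,1).

u(t) = -2K_1e^(-3t) + K_2e^(-6t), v(t) = -3K_1e^(-3t) + K_2e^(-6t)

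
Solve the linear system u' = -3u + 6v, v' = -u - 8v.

Coefficient matrix A = [[-3, 6], [-1, -8]].
Characteristic polynomial det(A - λI) = λ^2 + 11λ + 30 = 0.
Eigenvalues λ = -5, -6.
For λ=-5: (A-λI) row 1 is [2, 6], so an eigenvector is (3, -1).
For λ=-6: (A-λI) row 1 is [3, 6], so an eigenvector is (2, -1).
General solution: C_1e^(-5t)(3,-1) + C_2e^(-6t)(2,-1).

u(t) = 3C_1e^(-5t) + 2C_2e^(-6t), v(t) = -C_1e^(-5t) - C_2e^(-6t)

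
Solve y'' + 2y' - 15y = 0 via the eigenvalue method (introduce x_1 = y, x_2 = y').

y(t) = K_1e^(-5t) + K_2e^(3t)

Let x_1 = y, x_2 = y'. Then x_1' = x_2 and x_2' = 15x_1 - 2x_2.
A = [[0,1],[15,-2]]; det(A-λI) = λ^2 + 2λ - 15.
Eigenvalues λ = -5, 3 with eigenvectors (1,-5), (1,3).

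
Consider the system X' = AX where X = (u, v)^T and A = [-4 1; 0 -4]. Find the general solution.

Coefficient matrix A = [[-4, 1], [0, -4]].
Characteristic polynomial det(A - λI) = λ^2 + 8λ + 16 = 0.
Single eigenvalue λ = -4 with algebraic multiplicity 2.
Eigenvector v = (-1,0); generalized eigenvector w with (A-λI)w=v is (2,-1).
General solution: e^(-4t)[c_1·v + c_2·(t·v + w)].

u(t) = -c_1e^(-4t) - c_2te^(-4t) + 2c_2e^(-4t), v(t) = -c_2e^(-4t)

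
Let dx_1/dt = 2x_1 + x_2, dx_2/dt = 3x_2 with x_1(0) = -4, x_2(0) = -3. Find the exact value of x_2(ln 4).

-192

A = [[2,1],[0,3]]; eigenvalues λ = 3, 2.
Eigenvectors: (1,1) for λ=3, (-1,0) for λ=2.
From the initial condition, c_1 = -3, c_2 = 1.
x_2(ln 4) = (-3)(4^3)(1) + (1)(4^2)(0) = -192.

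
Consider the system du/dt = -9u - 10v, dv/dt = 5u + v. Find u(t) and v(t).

u(t) = K_1e^(-4t)sin(5t) - K_1e^(-4t)cos(5t) - K_2e^(-4t)sin(5t) - K_2e^(-4t)cos(5t), v(t) = -K_1e^(-4t)sin(5t) + K_2e^(-4t)cos(5t)

Coefficient matrix A = [[-9, -10], [5, 1]].
Characteristic polynomial det(A - λI) = λ^2 + 8λ + 41 = 0.
Eigenvalues λ = -4 ± 5i (complex conjugate pair).
For λ=-4+5i: an eigenvector is (-1,0) - i(1,-1) = (-1 - i, 0 + i).
A real fundamental pair from Re and Im of e^((-4+5i)t)v: X_1 = e^(-4t)(cos(5t)·(-1,0) + sin(5t)·(1,-1)), X_2 = e^(-4t)(sin(5t)·(-1,0) - cos(5t)·(1,-1)).
General solution: K_1X_1 + K_2X_2.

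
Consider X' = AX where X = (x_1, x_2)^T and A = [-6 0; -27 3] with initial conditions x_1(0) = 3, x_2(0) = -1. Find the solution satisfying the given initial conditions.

Coefficient matrix A = [[-6, 0], [-27, 3]].
Characteristic polynomial det(A - λI) = λ^2 + 3λ - 18 = 0.
Eigenvalues λ = 3, -6.
For λ=3: (A-λI) row 1 is [-9, 0], so an eigenvector is (0, 1).
For λ=-6: (A-λI) row 2 is [-27, 9], so an eigenvector is (1, 3).
General solution: K_1e^(3t)(0,1) + K_2e^(-6t)(1,3).
Applying x_1(0)=3, x_2(0)=-1 gives K_1=-10, K_2=3.

x_1(t) = 3e^(-6t), x_2(t) = -10e^(3t) + 9e^(-6t)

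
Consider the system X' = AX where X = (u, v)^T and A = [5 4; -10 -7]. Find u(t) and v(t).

Coefficient matrix A = [[5, 4], [-10, -7]].
Characteristic polynomial det(A - λI) = λ^2 + 2λ + 5 = 0.
Eigenvalues λ = -1 ± 2i (complex conjugate pair).
For λ=-1+2i: an eigenvector is (-1,1) - i(-1,2) = (-1 + i, 1 - 2i).
A real fundamental pair from Re and Im of e^((-1+2i)t)v: X_1 = e^(-t)(cos(2t)·(-1,1) + sin(2t)·(-1,2)), X_2 = e^(-t)(sin(2t)·(-1,1) - cos(2t)·(-1,2)).
General solution: C_1X_1 + C_2X_2.

u(t) = -C_1e^(-t)sin(2t) - C_1e^(-t)cos(2t) - C_2e^(-t)sin(2t) + C_2e^(-t)cos(2t), v(t) = 2C_1e^(-t)sin(2t) + C_1e^(-t)cos(2t) + C_2e^(-t)sin(2t) - 2C_2e^(-t)cos(2t)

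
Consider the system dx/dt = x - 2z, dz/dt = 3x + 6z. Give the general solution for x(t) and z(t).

Coefficient matrix A = [[1, -2], [3, 6]].
Characteristic polynomial det(A - λI) = λ^2 - 7λ + 12 = 0.
Eigenvalues λ = 4, 3.
For λ=4: (A-λI) row 1 is [-3, -2], so an eigenvector is (2, -3).
For λ=3: (A-λI) row 1 is [-2, -2], so an eigenvector is (1, -1).
General solution: K_1e^(4t)(2,-3) + K_2e^(3t)(1,-1).

x(t) = 2K_1e^(4t) + K_2e^(3t), z(t) = -3K_1e^(4t) - K_2e^(3t)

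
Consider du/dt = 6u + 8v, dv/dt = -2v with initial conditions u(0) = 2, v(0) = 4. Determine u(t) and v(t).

u(t) = 6e^(6t) - 4e^(-2t), v(t) = 4e^(-2t)

Coefficient matrix A = [[6, 8], [0, -2]].
Characteristic polynomial det(A - λI) = λ^2 - 4λ - 12 = 0.
Eigenvalues λ = -2, 6.
For λ=-2: (A-λI) row 1 is [8, 8], so an eigenvector is (1, -1).
For λ=6: (A-λI) row 1 is [0, 8], so an eigenvector is (1, 0).
General solution: C_1e^(-2t)(1,-1) + C_2e^(6t)(1,0).
Applying u(0)=2, v(0)=4 gives C_1=-4, C_2=6.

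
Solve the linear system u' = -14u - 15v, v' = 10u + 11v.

u(t) = C_1e^(t) + 3C_2e^(-4t), v(t) = -C_1e^(t) - 2C_2e^(-4t)

Coefficient matrix A = [[-14, -15], [10, 11]].
Characteristic polynomial det(A - λI) = λ^2 + 3λ - 4 = 0.
Eigenvalues λ = 1, -4.
For λ=1: (A-λI) row 1 is [-15, -15], so an eigenvector is (1, -1).
For λ=-4: (A-λI) row 1 is [-10, -15], so an eigenvector is (3, -2).
General solution: C_1e^(t)(1,-1) + C_2e^(-4t)(3,-2).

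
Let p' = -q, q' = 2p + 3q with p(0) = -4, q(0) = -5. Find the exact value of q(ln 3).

-123

A = [[0,-1],[2,3]]; eigenvalues λ = 1, 2.
Eigenvectors: (-1,1) for λ=1, (-1,2) for λ=2.
From the initial condition, c_1 = 13, c_2 = -9.
q(ln 3) = (13)(3^1)(1) + (-9)(3^2)(2) = -123.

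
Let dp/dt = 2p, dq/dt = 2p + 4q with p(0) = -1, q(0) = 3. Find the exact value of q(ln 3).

171

A = [[2,0],[2,4]]; eigenvalues λ = 2, 4.
Eigenvectors: (1,-1) for λ=2, (0,1) for λ=4.
From the initial condition, c_1 = -1, c_2 = 2.
q(ln 3) = (-1)(3^2)(-1) + (2)(3^4)(1) = 171.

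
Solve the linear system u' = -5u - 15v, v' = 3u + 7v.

u(t) = -c_1e^(t)sin(3t) - 2c_1e^(t)cos(3t) - 2c_2e^(t)sin(3t) + c_2e^(t)cos(3t), v(t) = c_1e^(t)cos(3t) + c_2e^(t)sin(3t)

Coefficient matrix A = [[-5, -15], [3, 7]].
Characteristic polynomial det(A - λI) = λ^2 - 2λ + 10 = 0.
Eigenvalues λ = 1 ± 3i (complex conjugate pair).
For λ=1+3i: an eigenvector is (-2,1) - i(-1,0) = (-2 + i, 1).
A real fundamental pair from Re and Im of e^((1+3i)t)v: X_1 = e^(t)(cos(3t)·(-2,1) + sin(3t)·(-1,0)), X_2 = e^(t)(sin(3t)·(-2,1) - cos(3t)·(-1,0)).
General solution: c_1X_1 + c_2X_2.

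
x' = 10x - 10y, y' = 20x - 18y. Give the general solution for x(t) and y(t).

Coefficient matrix A = [[10, -10], [20, -18]].
Characteristic polynomial det(A - λI) = λ^2 + 8λ + 20 = 0.
Eigenvalues λ = -4 ± 2i (complex conjugate pair).
For λ=-4+2i: an eigenvector is (1,1) - i(2,3) = (1 - 2i, 1 - 3i).
A real fundamental pair from Re and Im of e^((-4+2i)t)v: X_1 = e^(-4t)(cos(2t)·(1,1) + sin(2t)·(2,3)), X_2 = e^(-4t)(sin(2t)·(1,1) - cos(2t)·(2,3)).
General solution: c_1X_1 + c_2X_2.

x(t) = 2c_1e^(-4t)sin(2t) + c_1e^(-4t)cos(2t) + c_2e^(-4t)sin(2t) - 2c_2e^(-4t)cos(2t), y(t) = 3c_1e^(-4t)sin(2t) + c_1e^(-4t)cos(2t) + c_2e^(-4t)sin(2t) - 3c_2e^(-4t)cos(2t)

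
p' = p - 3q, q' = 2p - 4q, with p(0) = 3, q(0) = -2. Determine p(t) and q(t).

Coefficient matrix A = [[1, -3], [2, -4]].
Characteristic polynomial det(A - λI) = λ^2 + 3λ + 2 = 0.
Eigenvalues λ = -2, -1.
For λ=-2: (A-λI) row 1 is [3, -3], so an eigenvector is (1, 1).
For λ=-1: (A-λI) row 1 is [2, -3], so an eigenvector is (3, 2).
General solution: C_1e^(-2t)(1,1) + C_2e^(-t)(3,2).
Applying p(0)=3, q(0)=-2 gives C_1=-12, C_2=5.

p(t) = 15e^(-t) - 12e^(-2t), q(t) = 10e^(-t) - 12e^(-2t)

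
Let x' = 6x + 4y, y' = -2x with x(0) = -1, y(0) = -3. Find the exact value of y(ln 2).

A = [[6,4],[-2,0]]; eigenvalues λ = 2, 4.
Eigenvectors: (-1,1) for λ=2, (-2,1) for λ=4.
From the initial condition, c_1 = -7, c_2 = 4.
y(ln 2) = (-7)(2^2)(1) + (4)(2^4)(1) = 36.

36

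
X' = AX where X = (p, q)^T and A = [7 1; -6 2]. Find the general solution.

Coefficient matrix A = [[7, 1], [-6, 2]].
Characteristic polynomial det(A - λI) = λ^2 - 9λ + 20 = 0.
Eigenvalues λ = 5, 4.
For λ=5: (A-λI) row 1 is [2, 1], so an eigenvector is (1, -2).
For λ=4: (A-λI) row 1 is [3, 1], so an eigenvector is (1, -3).
General solution: c_1e^(5t)(1,-2) + c_2e^(4t)(1,-3).

p(t) = c_1e^(5t) + c_2e^(4t), q(t) = -2c_1e^(5t) - 3c_2e^(4t)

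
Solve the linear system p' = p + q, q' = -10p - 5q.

p(t) = -C_1e^(-2t)cos(t) - C_2e^(-2t)sin(t), q(t) = C_1e^(-2t)sin(t) + 3C_1e^(-2t)cos(t) + 3C_2e^(-2t)sin(t) - C_2e^(-2t)cos(t)

Coefficient matrix A = [[1, 1], [-10, -5]].
Characteristic polynomial det(A - λI) = λ^2 + 4λ + 5 = 0.
Eigenvalues λ = -2 ± i (complex conjugate pair).
For λ=-2+i: an eigenvector is (-1,3) - i(0,1) = (-1, 3 - i).
A real fundamental pair from Re and Im of e^((-2+i)t)v: X_1 = e^(-2t)(cos(t)·(-1,3) + sin(t)·(0,1)), X_2 = e^(-2t)(sin(t)·(-1,3) - cos(t)·(0,1)).
General solution: C_1X_1 + C_2X_2.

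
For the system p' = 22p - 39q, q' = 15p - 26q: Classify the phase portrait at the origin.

A = [[22,-39],[15,-26]]; det(A-λI) = λ^2 + 4λ + 13.
λ = -2 ± 3i: negative real part.

stable spiral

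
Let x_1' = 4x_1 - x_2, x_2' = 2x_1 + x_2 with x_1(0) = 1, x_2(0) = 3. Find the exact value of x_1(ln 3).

-9

A = [[4,-1],[2,1]]; eigenvalues λ = 3, 2.
Eigenvectors: (1,1) for λ=3, (1,2) for λ=2.
From the initial condition, c_1 = -1, c_2 = 2.
x_1(ln 3) = (-1)(3^3)(1) + (2)(3^2)(1) = -9.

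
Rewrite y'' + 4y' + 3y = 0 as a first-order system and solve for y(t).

y(t) = c_1e^(-t) + c_2e^(-3t)

Let x_1 = y, x_2 = y'. Then x_1' = x_2 and x_2' = -3x_1 - 4x_2.
A = [[0,1],[-3,-4]]; det(A-λI) = λ^2 + 4λ + 3.
Eigenvalues λ = -1, -3 with eigenvectors (1,-1), (1,-3).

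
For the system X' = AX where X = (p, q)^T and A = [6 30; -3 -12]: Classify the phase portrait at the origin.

A = [[6,30],[-3,-12]]; det(A-λI) = λ^2 + 6λ + 18.
λ = -3 ± 3i: negative real part.

stable spiral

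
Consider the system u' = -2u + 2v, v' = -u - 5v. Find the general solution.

Coefficient matrix A = [[-2, 2], [-1, -5]].
Characteristic polynomial det(A - λI) = λ^2 + 7λ + 12 = 0.
Eigenvalues λ = -3, -4.
For λ=-3: (A-λI) row 1 is [1, 2], so an eigenvector is (2, -1).
For λ=-4: (A-λI) row 1 is [2, 2], so an eigenvector is (1, -1).
General solution: K_1e^(-3t)(2,-1) + K_2e^(-4t)(1,-1).

u(t) = 2K_1e^(-3t) + K_2e^(-4t), v(t) = -K_1e^(-3t) - K_2e^(-4t)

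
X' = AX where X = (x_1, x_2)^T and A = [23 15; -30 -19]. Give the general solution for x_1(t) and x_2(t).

x_1(t) = 2c_1e^(2t)sin(3t) + c_1e^(2t)cos(3t) + c_2e^(2t)sin(3t) - 2c_2e^(2t)cos(3t), x_2(t) = -3c_1e^(2t)sin(3t) - c_1e^(2t)cos(3t) - c_2e^(2t)sin(3t) + 3c_2e^(2t)cos(3t)

Coefficient matrix A = [[23, 15], [-30, -19]].
Characteristic polynomial det(A - λI) = λ^2 - 4λ + 13 = 0.
Eigenvalues λ = 2 ± 3i (complex conjugate pair).
For λ=2+3i: an eigenvector is (1,-1) - i(2,-3) = (1 - 2i, -1 + 3i).
A real fundamental pair from Re and Im of e^((2+3i)t)v: X_1 = e^(2t)(cos(3t)·(1,-1) + sin(3t)·(2,-3)), X_2 = e^(2t)(sin(3t)·(1,-1) - cos(3t)·(2,-3)).
General solution: c_1X_1 + c_2X_2.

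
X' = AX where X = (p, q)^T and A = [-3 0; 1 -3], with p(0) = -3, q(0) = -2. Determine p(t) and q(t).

p(t) = -3e^(-3t), q(t) = -3te^(-3t) - 2e^(-3t)

Coefficient matrix A = [[-3, 0], [1, -3]].
Characteristic polynomial det(A - λI) = λ^2 + 6λ + 9 = 0.
Single eigenvalue λ = -3 with algebraic multiplicity 2.
Eigenvector v = (0,1); generalized eigenvector w with (A-λI)w=v is (1,-3).
General solution: e^(-3t)[C_1·v + C_2·(t·v + w)].
Applying p(0)=-3, q(0)=-2 gives C_1=-11, C_2=-3.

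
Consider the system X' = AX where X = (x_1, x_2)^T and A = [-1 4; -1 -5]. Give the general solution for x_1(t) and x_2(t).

Coefficient matrix A = [[-1, 4], [-1, -5]].
Characteristic polynomial det(A - λI) = λ^2 + 6λ + 9 = 0.
Single eigenvalue λ = -3 with algebraic multiplicity 2.
Eigenvector v = (2,-1); generalized eigenvector w with (A-λI)w=v is (-1,1).
General solution: e^(-3t)[C_1·v + C_2·(t·v + w)].

x_1(t) = 2C_1e^(-3t) + 2C_2te^(-3t) - C_2e^(-3t), x_2(t) = -C_1e^(-3t) - C_2te^(-3t) + C_2e^(-3t)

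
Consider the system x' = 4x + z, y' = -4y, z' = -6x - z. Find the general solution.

Coefficient matrix A = [[4, 0, 1], [0, -4, 0], [-6, 0, -1]].
det(A - λI) = 0 gives eigenvalues λ = -4, 2, 1.
For λ=-4: eigenvector (0,1,0).
For λ=2: eigenvector (1,0,-2).
For λ=1: eigenvector (-1,0,3).
General solution: C_1e^(-4t)(0,1,0) + C_2e^(2t)(1,0,-2) + C_3e^(t)(-1,0,3).

x(t) = C_2e^(2t) - C_3e^(t), y(t) = C_1e^(-4t), z(t) = -2C_2e^(2t) + 3C_3e^(t)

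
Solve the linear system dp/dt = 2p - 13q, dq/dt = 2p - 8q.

p(t) = -2K_1e^(-3t)sin(t) - 3K_1e^(-3t)cos(t) - 3K_2e^(-3t)sin(t) + 2K_2e^(-3t)cos(t), q(t) = -K_1e^(-3t)sin(t) - K_1e^(-3t)cos(t) - K_2e^(-3t)sin(t) + K_2e^(-3t)cos(t)

Coefficient matrix A = [[2, -13], [2, -8]].
Characteristic polynomial det(A - λI) = λ^2 + 6λ + 10 = 0.
Eigenvalues λ = -3 ± i (complex conjugate pair).
For λ=-3+i: an eigenvector is (-3,-1) - i(-2,-1) = (-3 + 2i, -1 + i).
A real fundamental pair from Re and Im of e^((-3+i)t)v: X_1 = e^(-3t)(cos(t)·(-3,-1) + sin(t)·(-2,-1)), X_2 = e^(-3t)(sin(t)·(-3,-1) - cos(t)·(-2,-1)).
General solution: K_1X_1 + K_2X_2.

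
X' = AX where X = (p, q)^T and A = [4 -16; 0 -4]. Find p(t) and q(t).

Coefficient matrix A = [[4, -16], [0, -4]].
Characteristic polynomial det(A - λI) = λ^2 - 16 = 0.
Eigenvalues λ = -4, 4.
For λ=-4: (A-λI) row 1 is [8, -16], so an eigenvector is (2, 1).
For λ=4: (A-λI) row 1 is [0, -16], so an eigenvector is (-1, 0).
General solution: C_1e^(-4t)(2,1) + C_2e^(4t)(-1,0).

p(t) = 2C_1e^(-4t) - C_2e^(4t), q(t) = C_1e^(-4t)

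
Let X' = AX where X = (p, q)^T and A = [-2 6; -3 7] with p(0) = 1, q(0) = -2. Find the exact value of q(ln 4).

-1268

A = [[-2,6],[-3,7]]; eigenvalues λ = 1, 4.
Eigenvectors: (2,1) for λ=1, (1,1) for λ=4.
From the initial condition, c_1 = 3, c_2 = -5.
q(ln 4) = (3)(4^1)(1) + (-5)(4^4)(1) = -1268.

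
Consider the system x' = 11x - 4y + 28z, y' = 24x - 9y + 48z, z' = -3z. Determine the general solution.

Coefficient matrix A = [[11, -4, 28], [24, -9, 48], [0, 0, -3]].
det(A - λI) = 0 gives eigenvalues λ = -1, 3, -3.
For λ=-1: eigenvector (1,3,0).
For λ=3: eigenvector (1,2,0).
For λ=-3: eigenvector (-2,0,1).
General solution: C_1e^(-t)(1,3,0) + C_2e^(3t)(1,2,0) + C_3e^(-3t)(-2,0,1).

x(t) = C_1e^(-t) + C_2e^(3t) - 2C_3e^(-3t), y(t) = 3C_1e^(-t) + 2C_2e^(3t), z(t) = C_3e^(-3t)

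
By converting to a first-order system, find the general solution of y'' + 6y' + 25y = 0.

y(t) = K_1e^(-3t)cos(4t) + K_2e^(-3t)sin(4t)

Let x_1 = y, x_2 = y'. Then x_1' = x_2 and x_2' = -25x_1 - 6x_2.
A = [[0,1],[-25,-6]]; det(A-λI) = λ^2 + 6λ + 25.
Eigenvalues λ = -3 ± 4i.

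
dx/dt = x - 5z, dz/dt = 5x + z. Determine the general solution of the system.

Coefficient matrix A = [[1, -5], [5, 1]].
Characteristic polynomial det(A - λI) = λ^2 - 2λ + 26 = 0.
Eigenvalues λ = 1 ± 5i (complex conjugate pair).
For λ=1+5i: an eigenvector is (0,-1) - i(1,0) = (0 - i, -1).
A real fundamental pair from Re and Im of e^((1+5i)t)v: X_1 = e^(t)(cos(5t)·(0,-1) + sin(5t)·(1,0)), X_2 = e^(t)(sin(5t)·(0,-1) - cos(5t)·(1,0)).
General solution: C_1X_1 + C_2X_2.

x(t) = C_1e^(t)sin(5t) - C_2e^(t)cos(5t), z(t) = -C_1e^(t)cos(5t) - C_2e^(t)sin(5t)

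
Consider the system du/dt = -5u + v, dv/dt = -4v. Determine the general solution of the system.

Coefficient matrix A = [[-5, 1], [0, -4]].
Characteristic polynomial det(A - λI) = λ^2 + 9λ + 20 = 0.
Eigenvalues λ = -4, -5.
For λ=-4: (A-λI) row 1 is [-1, 1], so an eigenvector is (-1, -1).
For λ=-5: (A-λI) row 1 is [0, 1], so an eigenvector is (1, 0).
General solution: K_1e^(-4t)(-1,-1) + K_2e^(-5t)(1,0).

u(t) = -K_1e^(-4t) + K_2e^(-5t), v(t) = -K_1e^(-4t)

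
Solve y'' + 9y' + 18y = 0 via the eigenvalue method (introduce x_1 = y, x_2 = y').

Let x_1 = y, x_2 = y'. Then x_1' = x_2 and x_2' = -18x_1 - 9x_2.
A = [[0,1],[-18,-9]]; det(A-λI) = λ^2 + 9λ + 18.
Eigenvalues λ = -3, -6 with eigenvectors (1,-3), (1,-6).

y(t) = c_1e^(-3t) + c_2e^(-6t)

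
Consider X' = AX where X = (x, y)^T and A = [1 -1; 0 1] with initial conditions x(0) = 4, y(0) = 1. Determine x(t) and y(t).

x(t) = -te^(t) + 4e^(t), y(t) = e^(t)

Coefficient matrix A = [[1, -1], [0, 1]].
Characteristic polynomial det(A - λI) = λ^2 - 2λ + 1 = 0.
Single eigenvalue λ = 1 with algebraic multiplicity 2.
Eigenvector v = (-1,0); generalized eigenvector w with (A-λI)w=v is (-3,1).
General solution: e^(t)[c_1·v + c_2·(t·v + w)].
Applying x(0)=4, y(0)=1 gives c_1=-7, c_2=1.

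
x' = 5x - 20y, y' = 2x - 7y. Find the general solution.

Coefficient matrix A = [[5, -20], [2, -7]].
Characteristic polynomial det(A - λI) = λ^2 + 2λ + 5 = 0.
Eigenvalues λ = -1 ± 2i (complex conjugate pair).
For λ=-1+2i: an eigenvector is (-3,-1) - i(1,0) = (-3 - i, -1).
A real fundamental pair from Re and Im of e^((-1+2i)t)v: X_1 = e^(-t)(cos(2t)·(-3,-1) + sin(2t)·(1,0)), X_2 = e^(-t)(sin(2t)·(-3,-1) - cos(2t)·(1,0)).
General solution: C_1X_1 + C_2X_2.

x(t) = C_1e^(-t)sin(2t) - 3C_1e^(-t)cos(2t) - 3C_2e^(-t)sin(2t) - C_2e^(-t)cos(2t), y(t) = -C_1e^(-t)cos(2t) - C_2e^(-t)sin(2t)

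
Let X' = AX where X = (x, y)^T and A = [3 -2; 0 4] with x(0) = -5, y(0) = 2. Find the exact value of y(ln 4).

A = [[3,-2],[0,4]]; eigenvalues λ = 3, 4.
Eigenvectors: (-1,0) for λ=3, (2,-1) for λ=4.
From the initial condition, c_1 = 1, c_2 = -2.
y(ln 4) = (1)(4^3)(0) + (-2)(4^4)(-1) = 512.

512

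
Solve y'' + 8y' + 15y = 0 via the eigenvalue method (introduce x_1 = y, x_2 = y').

y(t) = C_1e^(-5t) + C_2e^(-3t)

Let x_1 = y, x_2 = y'. Then x_1' = x_2 and x_2' = -15x_1 - 8x_2.
A = [[0,1],[-15,-8]]; det(A-λI) = λ^2 + 8λ + 15.
Eigenvalues λ = -5, -3 with eigenvectors (1,-5), (1,-3).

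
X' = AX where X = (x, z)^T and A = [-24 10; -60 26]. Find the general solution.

Coefficient matrix A = [[-24, 10], [-60, 26]].
Characteristic polynomial det(A - λI) = λ^2 - 2λ - 24 = 0.
Eigenvalues λ = -4, 6.
For λ=-4: (A-λI) row 1 is [-20, 10], so an eigenvector is (-1, -2).
For λ=6: (A-λI) row 1 is [-30, 10], so an eigenvector is (1, 3).
General solution: c_1e^(-4t)(-1,-2) + c_2e^(6t)(1,3).

x(t) = -c_1e^(-4t) + c_2e^(6t), z(t) = -2c_1e^(-4t) + 3c_2e^(6t)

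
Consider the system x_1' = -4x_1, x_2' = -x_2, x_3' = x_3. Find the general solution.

x_1(t) = C_1e^(-4t), x_2(t) = C_2e^(-t), x_3(t) = C_3e^(t)

Coefficient matrix A = [[-4, 0, 0], [0, -1, 0], [0, 0, 1]].
det(A - λI) = 0 gives eigenvalues λ = -4, -1, 1.
For λ=-4: eigenvector (1,0,0).
For λ=-1: eigenvector (0,1,0).
For λ=1: eigenvector (0,0,1).
General solution: C_1e^(-4t)(1,0,0) + C_2e^(-t)(0,1,0) + C_3e^(t)(0,0,1).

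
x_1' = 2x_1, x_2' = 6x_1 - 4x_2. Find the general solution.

Coefficient matrix A = [[2, 0], [6, -4]].
Characteristic polynomial det(A - λI) = λ^2 + 2λ - 8 = 0.
Eigenvalues λ = -4, 2.
For λ=-4: (A-λI) row 1 is [6, 0], so an eigenvector is (0, -1).
For λ=2: (A-λI) row 2 is [6, -6], so an eigenvector is (1, 1).
General solution: c_1e^(-4t)(0,-1) + c_2e^(2t)(1,1).

x_1(t) = c_2e^(2t), x_2(t) = -c_1e^(-4t) + c_2e^(2t)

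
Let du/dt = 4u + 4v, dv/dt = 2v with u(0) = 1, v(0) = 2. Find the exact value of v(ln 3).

18

A = [[4,4],[0,2]]; eigenvalues λ = 4, 2.
Eigenvectors: (-1,0) for λ=4, (-2,1) for λ=2.
From the initial condition, c_1 = -5, c_2 = 2.
v(ln 3) = (-5)(3^4)(0) + (2)(3^2)(1) = 18.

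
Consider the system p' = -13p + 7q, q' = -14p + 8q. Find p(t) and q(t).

Coefficient matrix A = [[-13, 7], [-14, 8]].
Characteristic polynomial det(A - λI) = λ^2 + 5λ - 6 = 0.
Eigenvalues λ = 1, -6.
For λ=1: (A-λI) row 1 is [-14, 7], so an eigenvector is (-1, -2).
For λ=-6: (A-λI) row 1 is [-7, 7], so an eigenvector is (1, 1).
General solution: c_1e^(t)(-1,-2) + c_2e^(-6t)(1,1).

p(t) = -c_1e^(t) + c_2e^(-6t), q(t) = -2c_1e^(t) + c_2e^(-6t)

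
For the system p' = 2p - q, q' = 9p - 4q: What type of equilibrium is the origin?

stable improper node

A = [[2,-1],[9,-4]]; det(A-λI) = λ^2 + 2λ + 1.
repeated λ = -1 with a single eigenvector.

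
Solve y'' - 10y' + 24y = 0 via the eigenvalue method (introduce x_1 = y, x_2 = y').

Let x_1 = y, x_2 = y'. Then x_1' = x_2 and x_2' = -24x_1 + 10x_2.
A = [[0,1],[-24,10]]; det(A-λI) = λ^2 - 10λ + 24.
Eigenvalues λ = 4, 6 with eigenvectors (1,4), (1,6).

y(t) = C_1e^(4t) + C_2e^(6t)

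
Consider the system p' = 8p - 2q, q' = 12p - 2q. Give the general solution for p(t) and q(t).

Coefficient matrix A = [[8, -2], [12, -2]].
Characteristic polynomial det(A - λI) = λ^2 - 6λ + 8 = 0.
Eigenvalues λ = 4, 2.
For λ=4: (A-λI) row 1 is [4, -2], so an eigenvector is (-1, -2).
For λ=2: (A-λI) row 1 is [6, -2], so an eigenvector is (-1, -3).
General solution: c_1e^(4t)(-1,-2) + c_2e^(2t)(-1,-3).

p(t) = -c_1e^(4t) - c_2e^(2t), q(t) = -2c_1e^(4t) - 3c_2e^(2t)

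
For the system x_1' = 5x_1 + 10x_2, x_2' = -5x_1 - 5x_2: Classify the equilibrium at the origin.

center

A = [[5,10],[-5,-5]]; det(A-λI) = λ^2 + 25.
λ = 0 ± 5i: zero real part.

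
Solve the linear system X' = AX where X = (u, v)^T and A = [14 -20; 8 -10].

u(t) = 2c_1e^(2t)sin(4t) - c_1e^(2t)cos(4t) - c_2e^(2t)sin(4t) - 2c_2e^(2t)cos(4t), v(t) = c_1e^(2t)sin(4t) - c_1e^(2t)cos(4t) - c_2e^(2t)sin(4t) - c_2e^(2t)cos(4t)

Coefficient matrix A = [[14, -20], [8, -10]].
Characteristic polynomial det(A - λI) = λ^2 - 4λ + 20 = 0.
Eigenvalues λ = 2 ± 4i (complex conjugate pair).
For λ=2+4i: an eigenvector is (-1,-1) - i(2,1) = (-1 - 2i, -1 - i).
A real fundamental pair from Re and Im of e^((2+4i)t)v: X_1 = e^(2t)(cos(4t)·(-1,-1) + sin(4t)·(2,1)), X_2 = e^(2t)(sin(4t)·(-1,-1) - cos(4t)·(2,1)).
General solution: c_1X_1 + c_2X_2.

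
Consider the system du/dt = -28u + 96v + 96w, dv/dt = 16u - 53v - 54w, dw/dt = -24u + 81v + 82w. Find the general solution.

u(t) = 4c_1e^(-4t) - 3c_3e^(4t), v(t) = -2c_1e^(-4t) + c_2e^(t) + 2c_3e^(4t), w(t) = 3c_1e^(-4t) - c_2e^(t) - 3c_3e^(4t)

Coefficient matrix A = [[-28, 96, 96], [16, -53, -54], [-24, 81, 82]].
det(A - λI) = 0 gives eigenvalues λ = -4, 1, 4.
For λ=-4: eigenvector (4,-2,3).
For λ=1: eigenvector (0,1,-1).
For λ=4: eigenvector (-3,2,-3).
General solution: c_1e^(-4t)(4,-2,3) + c_2e^(t)(0,1,-1) + c_3e^(4t)(-3,2,-3).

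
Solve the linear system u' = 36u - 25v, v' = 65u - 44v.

Coefficient matrix A = [[36, -25], [65, -44]].
Characteristic polynomial det(A - λI) = λ^2 + 8λ + 41 = 0.
Eigenvalues λ = -4 ± 5i (complex conjugate pair).
For λ=-4+5i: an eigenvector is (-1,-2) - i(2,3) = (-1 - 2i, -2 - 3i).
A real fundamental pair from Re and Im of e^((-4+5i)t)v: X_1 = e^(-4t)(cos(5t)·(-1,-2) + sin(5t)·(2,3)), X_2 = e^(-4t)(sin(5t)·(-1,-2) - cos(5t)·(2,3)).
General solution: K_1X_1 + K_2X_2.

u(t) = 2K_1e^(-4t)sin(5t) - K_1e^(-4t)cos(5t) - K_2e^(-4t)sin(5t) - 2K_2e^(-4t)cos(5t), v(t) = 3K_1e^(-4t)sin(5t) - 2K_1e^(-4t)cos(5t) - 2K_2e^(-4t)sin(5t) - 3K_2e^(-4t)cos(5t)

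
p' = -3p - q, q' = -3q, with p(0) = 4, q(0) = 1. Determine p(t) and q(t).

Coefficient matrix A = [[-3, -1], [0, -3]].
Characteristic polynomial det(A - λI) = λ^2 + 6λ + 9 = 0.
Single eigenvalue λ = -3 with algebraic multiplicity 2.
Eigenvector v = (1,0); generalized eigenvector w with (A-λI)w=v is (-1,-1).
General solution: e^(-3t)[c_1·v + c_2·(t·v + w)].
Applying p(0)=4, q(0)=1 gives c_1=3, c_2=-1.

p(t) = -te^(-3t) + 4e^(-3t), q(t) = e^(-3t)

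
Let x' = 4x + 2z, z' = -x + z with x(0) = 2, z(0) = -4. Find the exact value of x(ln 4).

-160

A = [[4,2],[-1,1]]; eigenvalues λ = 2, 3.
Eigenvectors: (1,-1) for λ=2, (-2,1) for λ=3.
From the initial condition, c_1 = 6, c_2 = 2.
x(ln 4) = (6)(4^2)(1) + (2)(4^3)(-2) = -160.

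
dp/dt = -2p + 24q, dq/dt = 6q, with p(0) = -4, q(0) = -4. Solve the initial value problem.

Coefficient matrix A = [[-2, 24], [0, 6]].
Characteristic polynomial det(A - λI) = λ^2 - 4λ - 12 = 0.
Eigenvalues λ = -2, 6.
For λ=-2: (A-λI) row 1 is [0, 24], so an eigenvector is (1, 0).
For λ=6: (A-λI) row 1 is [-8, 24], so an eigenvector is (-3, -1).
General solution: c_1e^(-2t)(1,0) + c_2e^(6t)(-3,-1).
Applying p(0)=-4, q(0)=-4 gives c_1=8, c_2=4.

p(t) = -12e^(6t) + 8e^(-2t), q(t) = -4e^(6t)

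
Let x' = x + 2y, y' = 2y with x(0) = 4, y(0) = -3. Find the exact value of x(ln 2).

A = [[1,2],[0,2]]; eigenvalues λ = 1, 2.
Eigenvectors: (1,0) for λ=1, (2,1) for λ=2.
From the initial condition, c_1 = 10, c_2 = -3.
x(ln 2) = (10)(2^1)(1) + (-3)(2^2)(2) = -4.

-4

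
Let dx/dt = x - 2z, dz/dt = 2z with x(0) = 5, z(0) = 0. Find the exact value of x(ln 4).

A = [[1,-2],[0,2]]; eigenvalues λ = 1, 2.
Eigenvectors: (-1,0) for λ=1, (2,-1) for λ=2.
From the initial condition, c_1 = -5, c_2 = 0.
x(ln 4) = (-5)(4^1)(-1) + (0)(4^2)(2) = 20.

20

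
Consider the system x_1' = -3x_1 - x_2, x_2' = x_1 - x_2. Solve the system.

Coefficient matrix A = [[-3, -1], [1, -1]].
Characteristic polynomial det(A - λI) = λ^2 + 4λ + 4 = 0.
Single eigenvalue λ = -2 with algebraic multiplicity 2.
Eigenvector v = (-1,1); generalized eigenvector w with (A-λI)w=v is (-2,3).
General solution: e^(-2t)[K_1·v + K_2·(t·v + w)].

x_1(t) = -K_1e^(-2t) - K_2te^(-2t) - 2K_2e^(-2t), x_2(t) = K_1e^(-2t) + K_2te^(-2t) + 3K_2e^(-2t)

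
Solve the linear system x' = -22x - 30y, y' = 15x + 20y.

x(t) = 3C_1e^(-t)sin(3t) + C_1e^(-t)cos(3t) + C_2e^(-t)sin(3t) - 3C_2e^(-t)cos(3t), y(t) = -2C_1e^(-t)sin(3t) - C_1e^(-t)cos(3t) - C_2e^(-t)sin(3t) + 2C_2e^(-t)cos(3t)

Coefficient matrix A = [[-22, -30], [15, 20]].
Characteristic polynomial det(A - λI) = λ^2 + 2λ + 10 = 0.
Eigenvalues λ = -1 ± 3i (complex conjugate pair).
For λ=-1+3i: an eigenvector is (1,-1) - i(3,-2) = (1 - 3i, -1 + 2i).
A real fundamental pair from Re and Im of e^((-1+3i)t)v: X_1 = e^(-t)(cos(3t)·(1,-1) + sin(3t)·(3,-2)), X_2 = e^(-t)(sin(3t)·(1,-1) - cos(3t)·(3,-2)).
General solution: C_1X_1 + C_2X_2.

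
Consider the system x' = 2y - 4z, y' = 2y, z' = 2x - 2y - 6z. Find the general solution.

Coefficient matrix A = [[0, 2, -4], [0, 2, 0], [2, -2, -6]].
det(A - λI) = 0 gives eigenvalues λ = -2, 2, -4.
For λ=-2: eigenvector (2,0,1).
For λ=2: eigenvector (1,1,0).
For λ=-4: eigenvector (1,0,1).
General solution: C_1e^(-2t)(2,0,1) + C_2e^(2t)(1,1,0) + C_3e^(-4t)(1,0,1).

x(t) = 2C_1e^(-2t) + C_2e^(2t) + C_3e^(-4t), y(t) = C_2e^(2t), z(t) = C_1e^(-2t) + C_3e^(-4t)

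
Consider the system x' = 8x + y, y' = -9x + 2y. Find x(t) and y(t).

x(t) = -K_1e^(5t) - K_2te^(5t), y(t) = 3K_1e^(5t) + 3K_2te^(5t) - K_2e^(5t)

Coefficient matrix A = [[8, 1], [-9, 2]].
Characteristic polynomial det(A - λI) = λ^2 - 10λ + 25 = 0.
Single eigenvalue λ = 5 with algebraic multiplicity 2.
Eigenvector v = (-1,3); generalized eigenvector w with (A-λI)w=v is (0,-1).
General solution: e^(5t)[K_1·v + K_2·(t·v + w)].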